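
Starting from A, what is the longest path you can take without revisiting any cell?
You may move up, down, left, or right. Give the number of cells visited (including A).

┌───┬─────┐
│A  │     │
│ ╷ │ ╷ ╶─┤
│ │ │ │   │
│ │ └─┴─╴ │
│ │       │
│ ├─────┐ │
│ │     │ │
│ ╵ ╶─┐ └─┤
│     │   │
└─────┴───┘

Finding longest simple path using DFS:
Start: (0, 0)
Longest path visits 12 cells
Path: A → right → down → down → right → right → right → up → left → up → left → down

Solution:

┌───┬─────┐
│A ↓│↓ ↰  │
│ ╷ │ ╷ ╶─┤
│ │↓│B│↑ ↰│
│ │ └─┴─╴ │
│ │↳ → → ↑│
│ ├─────┐ │
│ │     │ │
│ ╵ ╶─┐ └─┤
│     │   │
└─────┴───┘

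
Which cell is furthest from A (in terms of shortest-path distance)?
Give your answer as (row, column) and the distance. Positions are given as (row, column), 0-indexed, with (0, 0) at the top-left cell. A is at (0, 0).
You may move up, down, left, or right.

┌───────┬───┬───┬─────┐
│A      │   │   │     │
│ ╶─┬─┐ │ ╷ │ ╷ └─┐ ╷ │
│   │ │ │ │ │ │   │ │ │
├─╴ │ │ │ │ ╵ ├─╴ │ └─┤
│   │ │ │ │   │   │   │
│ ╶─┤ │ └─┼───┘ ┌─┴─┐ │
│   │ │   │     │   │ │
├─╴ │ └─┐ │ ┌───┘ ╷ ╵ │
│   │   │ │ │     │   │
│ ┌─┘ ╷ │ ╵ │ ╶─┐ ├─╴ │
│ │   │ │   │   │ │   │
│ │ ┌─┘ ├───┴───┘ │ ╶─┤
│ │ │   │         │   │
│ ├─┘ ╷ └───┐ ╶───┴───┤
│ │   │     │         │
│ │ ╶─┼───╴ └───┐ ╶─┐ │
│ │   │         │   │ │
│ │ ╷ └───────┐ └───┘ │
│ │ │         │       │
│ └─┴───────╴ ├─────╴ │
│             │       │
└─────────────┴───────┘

Computing BFS distances from A to all cells:
Furthest cell: (1, 10)
Distance: 63 steps

Path from A to the furthest cell:

┌───────┬───┬───┬─────┐
│A      │   │   │  ↱ ↓│
│ ╶─┬─┐ │ ╷ │ ╷ └─┐ ╷ │
│↳ ↓│ │ │ │ │ │   │↑│B│
├─╴ │ │ │ │ ╵ ├─╴ │ └─┤
│↓ ↲│ │ │ │   │   │↑ ↰│
│ ╶─┤ │ └─┼───┘ ┌─┴─┐ │
│↳ ↓│ │   │     │↱ ↓│↑│
├─╴ │ └─┐ │ ┌───┘ ╷ ╵ │
│↓ ↲│   │ │ │    ↑│↳ ↑│
│ ┌─┘ ╷ │ ╵ │ ╶─┐ ├─╴ │
│↓│   │ │   │   │↑│   │
│ │ ┌─┘ ├───┴───┘ │ ╶─┤
│↓│ │↱ ↓│    ↱ → ↑│   │
│ ├─┘ ╷ └───┐ ╶───┴───┤
│↓│↱ ↑│↳ → ↓│↑ ← ← ← ↰│
│ │ ╶─┼───╴ └───┐ ╶─┐ │
│↓│↑ ↰│    ↳ → ↓│   │↑│
│ │ ╷ └───────┐ └───┘ │
│↓│ │↑ ← ← ← ↰│↳ → → ↑│
│ └─┴───────╴ ├─────╴ │
│↳ → → → → → ↑│       │
└─────────────┴───────┘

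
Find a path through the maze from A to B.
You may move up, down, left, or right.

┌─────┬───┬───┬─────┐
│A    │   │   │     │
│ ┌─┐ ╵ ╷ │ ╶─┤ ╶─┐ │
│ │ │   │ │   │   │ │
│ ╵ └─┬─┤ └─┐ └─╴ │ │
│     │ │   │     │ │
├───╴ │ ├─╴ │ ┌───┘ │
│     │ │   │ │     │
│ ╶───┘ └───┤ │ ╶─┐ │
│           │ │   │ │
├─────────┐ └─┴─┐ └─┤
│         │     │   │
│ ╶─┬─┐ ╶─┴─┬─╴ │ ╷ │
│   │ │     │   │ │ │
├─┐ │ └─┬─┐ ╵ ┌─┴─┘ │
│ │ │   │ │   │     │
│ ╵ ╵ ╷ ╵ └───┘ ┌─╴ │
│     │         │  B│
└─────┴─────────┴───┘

Finding the shortest path through the maze:
Path length: 43 steps
Directions: down → down → right → right → down → left → left → down → right → right → right → right → right → down → right → right → down → left → down → left → up → left → left → up → left → left → left → down → right → down → down → right → up → right → down → right → right → right → right → up → right → right → down

Solution:

┌─────┬───┬───┬─────┐
│A    │   │   │     │
│ ┌─┐ ╵ ╷ │ ╶─┤ ╶─┐ │
│↓│ │   │ │   │   │ │
│ ╵ └─┬─┤ └─┐ └─╴ │ │
│↳ → ↓│ │   │     │ │
├───╴ │ ├─╴ │ ┌───┘ │
│↓ ← ↲│ │   │ │     │
│ ╶───┘ └───┤ │ ╶─┐ │
│↳ → → → → ↓│ │   │ │
├─────────┐ └─┴─┐ └─┤
│↓ ← ← ↰  │↳ → ↓│   │
│ ╶─┬─┐ ╶─┴─┬─╴ │ ╷ │
│↳ ↓│ │↑ ← ↰│↓ ↲│ │ │
├─┐ │ └─┬─┐ ╵ ┌─┴─┘ │
│ │↓│↱ ↓│ │↑ ↲│↱ → ↓│
│ ╵ ╵ ╷ ╵ └───┘ ┌─╴ │
│  ↳ ↑│↳ → → → ↑│  B│
└─────┴─────────┴───┘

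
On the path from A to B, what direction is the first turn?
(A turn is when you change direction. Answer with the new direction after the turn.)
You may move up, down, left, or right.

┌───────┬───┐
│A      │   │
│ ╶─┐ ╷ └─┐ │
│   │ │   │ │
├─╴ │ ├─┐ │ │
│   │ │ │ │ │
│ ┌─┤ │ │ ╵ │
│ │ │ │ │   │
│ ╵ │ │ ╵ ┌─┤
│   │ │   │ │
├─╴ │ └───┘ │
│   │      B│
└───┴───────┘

Directions: right, right, down, down, down, down, down, right, right, right
First turn direction: down

Solution:

┌───────┬───┐
│A → ↓  │   │
│ ╶─┐ ╷ └─┐ │
│   │↓│   │ │
├─╴ │ ├─┐ │ │
│   │↓│ │ │ │
│ ┌─┤ │ │ ╵ │
│ │ │↓│ │   │
│ ╵ │ │ ╵ ┌─┤
│   │↓│   │ │
├─╴ │ └───┘ │
│   │↳ → → B│
└───┴───────┘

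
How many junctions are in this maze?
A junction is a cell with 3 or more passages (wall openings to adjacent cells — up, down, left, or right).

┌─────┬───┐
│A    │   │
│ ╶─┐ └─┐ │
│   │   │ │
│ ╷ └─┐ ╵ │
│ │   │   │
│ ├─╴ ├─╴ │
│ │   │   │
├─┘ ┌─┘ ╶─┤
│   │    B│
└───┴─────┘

Checking each cell for number of passages:

Junctions found (3+ passages):
  (1, 0): 3 passages
  (2, 4): 3 passages
  (4, 3): 3 passages
Total junctions: 3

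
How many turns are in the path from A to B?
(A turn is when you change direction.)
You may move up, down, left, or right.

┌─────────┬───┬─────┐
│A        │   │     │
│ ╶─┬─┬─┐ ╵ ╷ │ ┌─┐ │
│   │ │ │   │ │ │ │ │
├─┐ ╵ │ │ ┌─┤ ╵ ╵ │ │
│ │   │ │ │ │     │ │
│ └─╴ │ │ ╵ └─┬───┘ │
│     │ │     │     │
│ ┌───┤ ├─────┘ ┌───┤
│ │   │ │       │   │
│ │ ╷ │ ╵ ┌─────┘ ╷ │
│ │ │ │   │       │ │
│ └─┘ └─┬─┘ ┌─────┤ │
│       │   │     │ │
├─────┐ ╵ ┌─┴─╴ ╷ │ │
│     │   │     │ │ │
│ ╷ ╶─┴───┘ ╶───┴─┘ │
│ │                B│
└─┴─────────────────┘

Directions: down, right, down, right, down, left, left, down, down, down, right, right, right, down, right, up, right, up, right, right, right, up, right, down, down, down, down
Number of turns: 16

Solution:

┌─────────┬───┬─────┐
│A        │   │     │
│ ╶─┬─┬─┐ ╵ ╷ │ ┌─┐ │
│↳ ↓│ │ │   │ │ │ │ │
├─┐ ╵ │ │ ┌─┤ ╵ ╵ │ │
│ │↳ ↓│ │ │ │     │ │
│ └─╴ │ │ ╵ └─┬───┘ │
│↓ ← ↲│ │     │     │
│ ┌───┤ ├─────┘ ┌───┤
│↓│   │ │       │↱ ↓│
│ │ ╷ │ ╵ ┌─────┘ ╷ │
│↓│ │ │   │↱ → → ↑│↓│
│ └─┘ └─┬─┘ ┌─────┤ │
│↳ → → ↓│↱ ↑│     │↓│
├─────┐ ╵ ┌─┴─╴ ╷ │ │
│     │↳ ↑│     │ │↓│
│ ╷ ╶─┴───┘ ╶───┴─┘ │
│ │                B│
└─┴─────────────────┘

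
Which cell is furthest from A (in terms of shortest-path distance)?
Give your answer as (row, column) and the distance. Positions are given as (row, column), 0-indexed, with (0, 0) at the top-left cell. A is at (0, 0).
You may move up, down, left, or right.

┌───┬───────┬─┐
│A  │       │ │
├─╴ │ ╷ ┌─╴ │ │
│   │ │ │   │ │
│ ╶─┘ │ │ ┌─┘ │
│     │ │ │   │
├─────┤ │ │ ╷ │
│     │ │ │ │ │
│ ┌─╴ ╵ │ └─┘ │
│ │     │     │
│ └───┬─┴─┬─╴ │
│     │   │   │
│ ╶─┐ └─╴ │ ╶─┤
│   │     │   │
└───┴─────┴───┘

Computing BFS distances from A to all cells:
Furthest cell: (5, 3)
Distance: 26 steps

Path from A to the furthest cell:

┌───┬───────┬─┐
│A ↓│↱ ↓    │ │
├─╴ │ ╷ ┌─╴ │ │
│↓ ↲│↑│↓│   │ │
│ ╶─┘ │ │ ┌─┘ │
│↳ → ↑│↓│ │   │
├─────┤ │ │ ╷ │
│↓ ← ↰│↓│ │ │ │
│ ┌─╴ ╵ │ └─┘ │
│↓│  ↑ ↲│     │
│ └───┬─┴─┬─╴ │
│↳ → ↓│B ↰│   │
│ ╶─┐ └─╴ │ ╶─┤
│   │↳ → ↑│   │
└───┴─────┴───┘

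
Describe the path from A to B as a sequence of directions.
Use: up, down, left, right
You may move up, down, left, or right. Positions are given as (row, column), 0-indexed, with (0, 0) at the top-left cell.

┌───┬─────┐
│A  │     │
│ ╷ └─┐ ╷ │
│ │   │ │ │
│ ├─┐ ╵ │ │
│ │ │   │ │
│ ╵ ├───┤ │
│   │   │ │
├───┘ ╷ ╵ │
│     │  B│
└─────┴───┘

Finding the path and converting it to directions:
Path through cells: (0,0) → (0,1) → (1,1) → (1,2) → (2,2) → (2,3) → (1,3) → (0,3) → (0,4) → (1,4) → (2,4) → (3,4) → (4,4)
Directions: right, down, right, down, right, up, up, right, down, down, down, down

Solution:

┌───┬─────┐
│A ↓│  ↱ ↓│
│ ╷ └─┐ ╷ │
│ │↳ ↓│↑│↓│
│ ├─┐ ╵ │ │
│ │ │↳ ↑│↓│
│ ╵ ├───┤ │
│   │   │↓│
├───┘ ╷ ╵ │
│     │  B│
└─────┴───┘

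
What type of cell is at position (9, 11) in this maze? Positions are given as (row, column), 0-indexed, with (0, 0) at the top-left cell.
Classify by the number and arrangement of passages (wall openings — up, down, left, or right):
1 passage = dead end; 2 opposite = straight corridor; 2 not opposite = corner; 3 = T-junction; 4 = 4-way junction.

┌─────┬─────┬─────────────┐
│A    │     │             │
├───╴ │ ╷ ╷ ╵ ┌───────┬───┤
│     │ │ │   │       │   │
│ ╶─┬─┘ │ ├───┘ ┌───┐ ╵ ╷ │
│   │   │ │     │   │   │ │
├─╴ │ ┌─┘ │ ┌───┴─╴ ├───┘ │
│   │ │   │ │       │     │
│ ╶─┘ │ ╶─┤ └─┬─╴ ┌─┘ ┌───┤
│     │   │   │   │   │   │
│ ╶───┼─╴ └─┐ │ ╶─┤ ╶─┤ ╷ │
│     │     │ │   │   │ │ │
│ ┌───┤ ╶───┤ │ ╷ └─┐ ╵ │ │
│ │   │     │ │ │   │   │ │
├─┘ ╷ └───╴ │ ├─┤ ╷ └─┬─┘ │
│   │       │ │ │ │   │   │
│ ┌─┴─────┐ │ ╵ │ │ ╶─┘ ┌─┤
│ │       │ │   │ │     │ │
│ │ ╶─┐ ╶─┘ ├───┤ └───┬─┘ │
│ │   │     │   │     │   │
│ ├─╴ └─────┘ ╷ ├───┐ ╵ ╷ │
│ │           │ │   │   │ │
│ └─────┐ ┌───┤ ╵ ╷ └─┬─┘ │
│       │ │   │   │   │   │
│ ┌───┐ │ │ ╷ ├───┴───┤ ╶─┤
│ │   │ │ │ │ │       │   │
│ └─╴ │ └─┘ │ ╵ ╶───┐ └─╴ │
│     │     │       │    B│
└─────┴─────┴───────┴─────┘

Checking cell at (9, 11):
Number of passages: 2
Cell type: corner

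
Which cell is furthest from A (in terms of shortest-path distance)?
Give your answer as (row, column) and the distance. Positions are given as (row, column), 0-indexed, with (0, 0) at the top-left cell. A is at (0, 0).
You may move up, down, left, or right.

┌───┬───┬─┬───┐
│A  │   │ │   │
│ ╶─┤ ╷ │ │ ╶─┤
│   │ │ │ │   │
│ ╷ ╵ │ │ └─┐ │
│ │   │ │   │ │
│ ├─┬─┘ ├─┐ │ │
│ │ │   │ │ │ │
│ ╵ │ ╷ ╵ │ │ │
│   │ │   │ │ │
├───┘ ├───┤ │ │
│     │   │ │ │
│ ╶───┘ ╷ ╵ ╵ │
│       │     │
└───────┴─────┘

Computing BFS distances from A to all cells:
Furthest cell: (0, 6)
Distance: 32 steps

Path from A to the furthest cell:

┌───┬───┬─┬───┐
│A  │↱ ↓│ │↱ B│
│ ╶─┤ ╷ │ │ ╶─┤
│↳ ↓│↑│↓│ │↑ ↰│
│ ╷ ╵ │ │ └─┐ │
│ │↳ ↑│↓│   │↑│
│ ├─┬─┘ ├─┐ │ │
│ │ │↓ ↲│ │ │↑│
│ ╵ │ ╷ ╵ │ │ │
│   │↓│   │ │↑│
├───┘ ├───┤ │ │
│↓ ← ↲│↱ ↓│ │↑│
│ ╶───┘ ╷ ╵ ╵ │
│↳ → → ↑│↳ → ↑│
└───────┴─────┘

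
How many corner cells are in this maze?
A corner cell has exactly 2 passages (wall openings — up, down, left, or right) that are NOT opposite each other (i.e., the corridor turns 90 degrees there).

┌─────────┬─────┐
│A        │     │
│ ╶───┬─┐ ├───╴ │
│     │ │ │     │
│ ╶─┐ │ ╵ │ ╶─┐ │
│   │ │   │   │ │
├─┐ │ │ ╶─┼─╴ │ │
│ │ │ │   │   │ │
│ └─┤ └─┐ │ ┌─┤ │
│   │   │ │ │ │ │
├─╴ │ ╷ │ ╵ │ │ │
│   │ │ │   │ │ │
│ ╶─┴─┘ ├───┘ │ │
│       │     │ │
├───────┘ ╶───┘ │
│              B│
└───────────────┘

Counting corner cells (2 non-opposite passages):
Total corners: 26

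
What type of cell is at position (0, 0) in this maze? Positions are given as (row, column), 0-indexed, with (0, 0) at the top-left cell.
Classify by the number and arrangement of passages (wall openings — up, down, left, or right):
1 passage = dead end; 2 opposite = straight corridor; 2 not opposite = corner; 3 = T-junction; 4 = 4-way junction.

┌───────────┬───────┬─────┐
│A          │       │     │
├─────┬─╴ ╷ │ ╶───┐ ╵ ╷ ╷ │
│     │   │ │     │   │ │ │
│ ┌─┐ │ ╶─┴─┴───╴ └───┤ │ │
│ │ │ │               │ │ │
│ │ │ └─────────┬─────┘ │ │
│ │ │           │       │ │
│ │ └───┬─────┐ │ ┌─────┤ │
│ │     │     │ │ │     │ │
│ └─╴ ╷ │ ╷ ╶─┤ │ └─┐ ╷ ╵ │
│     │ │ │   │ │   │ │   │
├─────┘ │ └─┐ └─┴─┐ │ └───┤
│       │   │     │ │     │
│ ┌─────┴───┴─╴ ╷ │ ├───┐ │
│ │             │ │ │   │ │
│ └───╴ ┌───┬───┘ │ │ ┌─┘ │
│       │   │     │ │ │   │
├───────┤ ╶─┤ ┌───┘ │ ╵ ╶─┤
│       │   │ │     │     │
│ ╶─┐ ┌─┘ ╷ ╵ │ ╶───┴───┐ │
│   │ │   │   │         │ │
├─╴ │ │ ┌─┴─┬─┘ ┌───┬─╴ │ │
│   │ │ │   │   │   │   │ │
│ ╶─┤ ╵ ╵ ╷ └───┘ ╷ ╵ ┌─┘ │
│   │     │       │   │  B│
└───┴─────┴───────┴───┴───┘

Checking cell at (0, 0):
Number of passages: 1
Cell type: dead end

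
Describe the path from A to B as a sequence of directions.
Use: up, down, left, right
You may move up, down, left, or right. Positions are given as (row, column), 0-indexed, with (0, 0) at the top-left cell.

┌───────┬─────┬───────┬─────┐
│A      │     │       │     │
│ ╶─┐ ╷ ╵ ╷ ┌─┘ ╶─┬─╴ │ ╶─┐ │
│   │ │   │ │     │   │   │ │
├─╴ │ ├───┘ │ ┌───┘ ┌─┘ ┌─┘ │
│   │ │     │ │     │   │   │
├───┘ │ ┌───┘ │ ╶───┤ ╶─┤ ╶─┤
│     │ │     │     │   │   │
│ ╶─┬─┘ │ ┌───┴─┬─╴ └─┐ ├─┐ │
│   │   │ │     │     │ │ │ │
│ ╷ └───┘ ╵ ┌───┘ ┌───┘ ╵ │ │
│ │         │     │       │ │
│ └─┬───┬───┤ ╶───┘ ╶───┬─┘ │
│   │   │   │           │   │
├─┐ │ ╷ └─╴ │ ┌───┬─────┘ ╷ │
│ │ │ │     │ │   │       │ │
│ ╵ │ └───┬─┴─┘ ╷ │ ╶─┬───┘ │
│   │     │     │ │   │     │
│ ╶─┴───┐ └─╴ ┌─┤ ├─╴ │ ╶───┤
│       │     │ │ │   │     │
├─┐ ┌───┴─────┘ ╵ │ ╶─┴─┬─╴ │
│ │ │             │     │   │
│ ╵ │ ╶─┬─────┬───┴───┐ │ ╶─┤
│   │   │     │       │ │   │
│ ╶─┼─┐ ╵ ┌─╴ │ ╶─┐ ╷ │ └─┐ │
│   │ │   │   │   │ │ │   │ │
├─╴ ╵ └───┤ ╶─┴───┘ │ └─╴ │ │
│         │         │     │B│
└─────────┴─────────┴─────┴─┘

Finding the path and converting it to directions:
Path through cells: (0,0) → (0,1) → (0,2) → (1,2) → (2,2) → (3,2) → (3,1) → (3,0) → (4,0) → (4,1) → (5,1) → (5,2) → (5,3) → (5,4) → (4,4) → (3,4) → (3,5) → (3,6) → (2,6) → (1,6) → (1,7) → (0,7) → (0,8) → (0,9) → (0,10) → (1,10) → (1,9) → (2,9) → (2,8) → (2,7) → (3,7) → (3,8) → (3,9) → (4,9) → (4,8) → (5,8) → (5,7) → (5,6) → (6,6) → (6,7) → (6,8) → (6,9) → (5,9) → (5,10) → (5,11) → (4,11) → (3,11) → (3,10) → (2,10) → (2,11) → (1,11) → (0,11) → (0,12) → (0,13) → (1,13) → (2,13) → (2,12) → (3,12) → (3,13) → (4,13) → (5,13) → (6,13) → (7,13) → (8,13) → (8,12) → (8,11) → (9,11) → (9,12) → (9,13) → (10,13) → (10,12) → (11,12) → (11,13) → (12,13) → (13,13)
Directions: right, right, down, down, down, left, left, down, right, down, right, right, right, up, up, right, right, up, up, right, up, right, right, right, down, left, down, left, left, down, right, right, down, left, down, left, left, down, right, right, right, up, right, right, up, up, left, up, right, up, up, right, right, down, down, left, down, right, down, down, down, down, down, left, left, down, right, right, down, left, down, right, down, down

Solution:

┌───────┬─────┬───────┬─────┐
│A → ↓  │     │↱ → → ↓│↱ → ↓│
│ ╶─┐ ╷ ╵ ╷ ┌─┘ ╶─┬─╴ │ ╶─┐ │
│   │↓│   │ │↱ ↑  │↓ ↲│↑  │↓│
├─╴ │ ├───┘ │ ┌───┘ ┌─┘ ┌─┘ │
│   │↓│     │↑│↓ ← ↲│↱ ↑│↓ ↲│
├───┘ │ ┌───┘ │ ╶───┤ ╶─┤ ╶─┤
│↓ ← ↲│ │↱ → ↑│↳ → ↓│↑ ↰│↳ ↓│
│ ╶─┬─┘ │ ┌───┴─┬─╴ └─┐ ├─┐ │
│↳ ↓│   │↑│     │↓ ↲  │↑│ │↓│
│ ╷ └───┘ ╵ ┌───┘ ┌───┘ ╵ │ │
│ │↳ → → ↑  │↓ ← ↲│↱ → ↑  │↓│
│ └─┬───┬───┤ ╶───┘ ╶───┬─┘ │
│   │   │   │↳ → → ↑    │  ↓│
├─┐ │ ╷ └─╴ │ ┌───┬─────┘ ╷ │
│ │ │ │     │ │   │       │↓│
│ ╵ │ └───┬─┴─┘ ╷ │ ╶─┬───┘ │
│   │     │     │ │   │↓ ← ↲│
│ ╶─┴───┐ └─╴ ┌─┤ ├─╴ │ ╶───┤
│       │     │ │ │   │↳ → ↓│
├─┐ ┌───┴─────┘ ╵ │ ╶─┴─┬─╴ │
│ │ │             │     │↓ ↲│
│ ╵ │ ╶─┬─────┬───┴───┐ │ ╶─┤
│   │   │     │       │ │↳ ↓│
│ ╶─┼─┐ ╵ ┌─╴ │ ╶─┐ ╷ │ └─┐ │
│   │ │   │   │   │ │ │   │↓│
├─╴ ╵ └───┤ ╶─┴───┘ │ └─╴ │ │
│         │         │     │B│
└─────────┴─────────┴─────┴─┘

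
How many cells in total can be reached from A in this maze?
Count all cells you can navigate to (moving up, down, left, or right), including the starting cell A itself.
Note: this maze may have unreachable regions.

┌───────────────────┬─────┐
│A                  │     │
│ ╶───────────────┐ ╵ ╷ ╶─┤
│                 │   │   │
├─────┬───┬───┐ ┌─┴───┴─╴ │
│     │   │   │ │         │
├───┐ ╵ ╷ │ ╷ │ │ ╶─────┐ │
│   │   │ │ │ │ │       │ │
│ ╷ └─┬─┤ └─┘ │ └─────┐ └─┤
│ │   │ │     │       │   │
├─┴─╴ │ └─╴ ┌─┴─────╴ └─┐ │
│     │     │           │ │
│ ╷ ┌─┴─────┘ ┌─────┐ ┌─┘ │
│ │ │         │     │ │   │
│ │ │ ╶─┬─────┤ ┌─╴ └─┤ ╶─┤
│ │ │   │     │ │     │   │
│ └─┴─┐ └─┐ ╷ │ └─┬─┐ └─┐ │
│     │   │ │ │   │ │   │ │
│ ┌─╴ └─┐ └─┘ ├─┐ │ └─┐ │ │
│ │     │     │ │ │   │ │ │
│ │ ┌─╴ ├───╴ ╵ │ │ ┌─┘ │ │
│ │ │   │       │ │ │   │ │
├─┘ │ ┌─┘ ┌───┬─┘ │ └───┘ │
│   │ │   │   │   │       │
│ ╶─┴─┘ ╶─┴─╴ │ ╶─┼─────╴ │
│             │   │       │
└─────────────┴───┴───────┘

Using BFS/flood-fill to find all reachable cells from A:
Maze size: 13 × 13 = 169 total cells
39 cell(s) are walled off and cannot be reached from A.
Reachable cells: 130

Reachable region (· marks reachable cells):

┌───────────────────┬─────┐
│A · · · · · · · · ·│· · ·│
│ ╶───────────────┐ ╵ ╷ ╶─┤
│· · · · · · · · ·│· ·│· ·│
├─────┬───┬───┐ ┌─┴───┴─╴ │
│     │   │   │·│· · · · ·│
├───┐ ╵ ╷ │ ╷ │ │ ╶─────┐ │
│· ·│   │ │ │ │·│· · · ·│·│
│ ╷ └─┬─┤ └─┘ │ └─────┐ └─┤
│·│· ·│ │     │· · · ·│· ·│
├─┴─╴ │ └─╴ ┌─┴─────╴ └─┐ │
│· · ·│     │· · · · · ·│·│
│ ╷ ┌─┴─────┘ ┌─────┐ ┌─┘ │
│·│·│· · · · ·│     │·│· ·│
│ │ │ ╶─┬─────┤ ┌─╴ └─┤ ╶─┤
│·│·│· ·│· · ·│ │     │· ·│
│ └─┴─┐ └─┐ ╷ │ └─┬─┐ └─┐ │
│· · ·│· ·│·│·│   │·│   │·│
│ ┌─╴ └─┐ └─┘ ├─┐ │ └─┐ │ │
│·│· · ·│· · ·│·│ │· ·│ │·│
│ │ ┌─╴ ├───╴ ╵ │ │ ┌─┘ │ │
│·│·│· ·│· · · ·│ │·│   │·│
├─┘ │ ┌─┘ ┌───┬─┘ │ └───┘ │
│· ·│·│· ·│· ·│   │· · · ·│
│ ╶─┴─┘ ╶─┴─╴ │ ╶─┼─────╴ │
│· · · · · · ·│   │· · · ·│
└─────────────┴───┴───────┘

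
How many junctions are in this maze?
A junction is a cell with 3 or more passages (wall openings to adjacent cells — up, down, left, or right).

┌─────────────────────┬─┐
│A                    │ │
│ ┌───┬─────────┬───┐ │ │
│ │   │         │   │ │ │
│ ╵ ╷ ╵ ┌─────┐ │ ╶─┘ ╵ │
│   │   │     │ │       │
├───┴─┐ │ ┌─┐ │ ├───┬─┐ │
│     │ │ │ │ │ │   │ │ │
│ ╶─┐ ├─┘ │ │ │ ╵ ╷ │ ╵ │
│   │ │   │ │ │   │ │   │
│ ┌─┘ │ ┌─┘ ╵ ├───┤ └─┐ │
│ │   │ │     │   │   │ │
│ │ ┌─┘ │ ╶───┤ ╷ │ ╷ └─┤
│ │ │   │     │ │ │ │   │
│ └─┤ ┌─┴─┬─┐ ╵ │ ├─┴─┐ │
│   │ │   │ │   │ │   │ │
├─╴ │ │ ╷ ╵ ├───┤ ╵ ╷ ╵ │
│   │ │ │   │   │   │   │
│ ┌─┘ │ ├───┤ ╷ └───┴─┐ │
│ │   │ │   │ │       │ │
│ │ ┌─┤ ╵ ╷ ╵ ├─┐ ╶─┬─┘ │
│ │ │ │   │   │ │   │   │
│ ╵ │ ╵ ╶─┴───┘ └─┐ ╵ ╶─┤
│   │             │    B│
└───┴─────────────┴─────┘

Checking each cell for number of passages:

Junctions found (3+ passages):
  (2, 3): 3 passages
  (2, 10): 3 passages
  (2, 11): 3 passages
  (4, 0): 3 passages
  (4, 11): 3 passages
  (5, 5): 3 passages
  (5, 9): 3 passages
  (8, 11): 3 passages
  (9, 8): 3 passages
  (10, 3): 3 passages
  (11, 3): 3 passages
  (11, 7): 3 passages
  (11, 10): 3 passages
Total junctions: 13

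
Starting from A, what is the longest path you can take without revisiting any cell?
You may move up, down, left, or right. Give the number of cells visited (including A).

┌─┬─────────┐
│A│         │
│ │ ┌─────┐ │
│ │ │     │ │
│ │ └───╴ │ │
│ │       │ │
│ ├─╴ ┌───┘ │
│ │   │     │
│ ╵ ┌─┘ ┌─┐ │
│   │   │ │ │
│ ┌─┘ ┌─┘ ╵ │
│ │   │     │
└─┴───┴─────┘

Finding longest simple path using DFS:
Start: (0, 0)
Longest path visits 25 cells
Path: A → down → down → down → down → right → up → right → up → left → up → up → right → right → right → right → down → down → down → left → left → down → left → down → left

Solution:

┌─┬─────────┐
│A│↱ → → → ↓│
│ │ ┌─────┐ │
│↓│↑│     │↓│
│ │ └───╴ │ │
│↓│↑ ↰    │↓│
│ ├─╴ ┌───┘ │
│↓│↱ ↑│↓ ← ↲│
│ ╵ ┌─┘ ┌─┐ │
│↳ ↑│↓ ↲│ │ │
│ ┌─┘ ┌─┘ ╵ │
│ │B ↲│     │
└─┴───┴─────┘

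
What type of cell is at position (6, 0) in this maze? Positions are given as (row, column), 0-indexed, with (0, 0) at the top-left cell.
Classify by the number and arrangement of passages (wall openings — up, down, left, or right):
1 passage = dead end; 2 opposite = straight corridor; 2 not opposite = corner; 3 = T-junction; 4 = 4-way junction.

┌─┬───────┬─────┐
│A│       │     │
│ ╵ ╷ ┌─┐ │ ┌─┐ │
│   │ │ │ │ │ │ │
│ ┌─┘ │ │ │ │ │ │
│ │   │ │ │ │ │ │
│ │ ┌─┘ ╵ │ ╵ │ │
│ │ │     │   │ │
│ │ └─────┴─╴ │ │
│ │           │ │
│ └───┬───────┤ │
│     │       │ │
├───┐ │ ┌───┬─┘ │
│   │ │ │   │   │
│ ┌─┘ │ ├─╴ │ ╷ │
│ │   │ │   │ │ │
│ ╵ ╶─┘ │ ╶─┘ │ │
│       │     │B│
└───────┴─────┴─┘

Checking cell at (6, 0):
Number of passages: 2
Cell type: corner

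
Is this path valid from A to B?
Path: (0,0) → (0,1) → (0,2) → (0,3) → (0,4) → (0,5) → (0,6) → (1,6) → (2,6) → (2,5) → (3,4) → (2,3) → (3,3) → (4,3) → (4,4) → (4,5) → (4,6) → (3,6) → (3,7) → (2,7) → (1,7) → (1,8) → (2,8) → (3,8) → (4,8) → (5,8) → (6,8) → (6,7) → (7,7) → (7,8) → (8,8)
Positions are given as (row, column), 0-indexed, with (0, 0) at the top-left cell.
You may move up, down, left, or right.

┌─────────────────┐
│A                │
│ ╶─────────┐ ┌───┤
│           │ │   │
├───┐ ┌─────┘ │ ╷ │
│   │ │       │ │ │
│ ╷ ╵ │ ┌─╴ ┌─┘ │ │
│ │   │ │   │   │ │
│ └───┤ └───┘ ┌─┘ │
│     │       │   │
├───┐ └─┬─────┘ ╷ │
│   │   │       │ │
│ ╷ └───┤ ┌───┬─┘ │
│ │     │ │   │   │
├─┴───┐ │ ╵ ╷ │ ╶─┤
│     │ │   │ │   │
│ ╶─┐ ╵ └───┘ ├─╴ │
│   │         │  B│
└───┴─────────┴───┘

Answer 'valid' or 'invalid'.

Checking path validity:
Result: Invalid move at step 10: cannot move from (2, 5) to (3, 4).

invalid

Correct solution:

┌─────────────────┐
│A → → → → → ↓    │
│ ╶─────────┐ ┌───┤
│           │↓│↱ ↓│
├───┐ ┌─────┘ │ ╷ │
│   │ │↓ ← ← ↲│↑│↓│
│ ╷ ╵ │ ┌─╴ ┌─┘ │ │
│ │   │↓│   │↱ ↑│↓│
│ └───┤ └───┘ ┌─┘ │
│     │↳ → → ↑│  ↓│
├───┐ └─┬─────┘ ╷ │
│   │   │       │↓│
│ ╷ └───┤ ┌───┬─┘ │
│ │     │ │   │↓ ↲│
├─┴───┐ │ ╵ ╷ │ ╶─┤
│     │ │   │ │↳ ↓│
│ ╶─┐ ╵ └───┘ ├─╴ │
│   │         │  B│
└───┴─────────┴───┘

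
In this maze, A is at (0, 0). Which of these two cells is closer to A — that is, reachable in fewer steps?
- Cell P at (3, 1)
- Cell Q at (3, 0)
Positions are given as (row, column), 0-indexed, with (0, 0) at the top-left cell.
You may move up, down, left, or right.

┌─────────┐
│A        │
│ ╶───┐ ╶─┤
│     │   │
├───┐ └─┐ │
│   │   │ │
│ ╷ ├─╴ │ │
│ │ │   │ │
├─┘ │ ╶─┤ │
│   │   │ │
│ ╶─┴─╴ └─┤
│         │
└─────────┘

Shortest path A → P at (3, 1): 16 steps
Shortest path A → Q at (3, 0): 19 steps

P is closer (16 steps vs 19 steps).

Path to P:

┌─────────┐
│A        │
│ ╶───┐ ╶─┤
│↳ → ↓│   │
├───┐ └─┐ │
│   │↳ ↓│ │
│ ╷ ├─╴ │ │
│ │P│↓ ↲│ │
├─┘ │ ╶─┤ │
│↱ ↑│↳ ↓│ │
│ ╶─┴─╴ └─┤
│↑ ← ← ↲  │
└─────────┘

Path to Q:

┌─────────┐
│A        │
│ ╶───┐ ╶─┤
│↳ → ↓│   │
├───┐ └─┐ │
│↓ ↰│↳ ↓│ │
│ ╷ ├─╴ │ │
│Q│↑│↓ ↲│ │
├─┘ │ ╶─┤ │
│↱ ↑│↳ ↓│ │
│ ╶─┴─╴ └─┤
│↑ ← ← ↲  │
└─────────┘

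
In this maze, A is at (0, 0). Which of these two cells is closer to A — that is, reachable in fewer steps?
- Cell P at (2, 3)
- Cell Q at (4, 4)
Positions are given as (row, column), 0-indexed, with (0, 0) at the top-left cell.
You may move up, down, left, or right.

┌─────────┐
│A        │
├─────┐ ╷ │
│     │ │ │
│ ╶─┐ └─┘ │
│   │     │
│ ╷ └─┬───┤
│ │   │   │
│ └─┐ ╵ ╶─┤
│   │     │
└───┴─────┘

Shortest path A → P at (2, 3): 7 steps
Shortest path A → Q at (4, 4): 18 steps

P is closer (7 steps vs 18 steps).

Path to P:

┌─────────┐
│A → → → ↓│
├─────┐ ╷ │
│     │ │↓│
│ ╶─┐ └─┘ │
│   │  P ↲│
│ ╷ └─┬───┤
│ │   │   │
│ └─┐ ╵ ╶─┤
│   │     │
└───┴─────┘

Path to Q:

┌─────────┐
│A → → → ↓│
├─────┐ ╷ │
│↓ ← ↰│ │↓│
│ ╶─┐ └─┘ │
│↳ ↓│↑ ← ↲│
│ ╷ └─┬───┤
│ │↳ ↓│   │
│ └─┐ ╵ ╶─┤
│   │↳ → Q│
└───┴─────┘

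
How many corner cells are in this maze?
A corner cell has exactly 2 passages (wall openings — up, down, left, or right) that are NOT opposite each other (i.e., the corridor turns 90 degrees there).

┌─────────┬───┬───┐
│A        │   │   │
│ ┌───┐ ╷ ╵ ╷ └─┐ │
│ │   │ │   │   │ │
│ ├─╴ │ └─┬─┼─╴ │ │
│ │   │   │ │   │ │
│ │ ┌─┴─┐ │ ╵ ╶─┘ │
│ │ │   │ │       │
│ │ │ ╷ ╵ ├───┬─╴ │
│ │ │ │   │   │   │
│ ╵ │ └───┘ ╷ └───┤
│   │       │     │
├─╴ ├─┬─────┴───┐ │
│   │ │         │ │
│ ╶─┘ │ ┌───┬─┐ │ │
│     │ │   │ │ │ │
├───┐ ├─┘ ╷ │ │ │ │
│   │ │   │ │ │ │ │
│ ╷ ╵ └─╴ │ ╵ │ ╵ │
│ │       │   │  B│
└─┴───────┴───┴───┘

Counting corner cells (2 non-opposite passages):
Total corners: 44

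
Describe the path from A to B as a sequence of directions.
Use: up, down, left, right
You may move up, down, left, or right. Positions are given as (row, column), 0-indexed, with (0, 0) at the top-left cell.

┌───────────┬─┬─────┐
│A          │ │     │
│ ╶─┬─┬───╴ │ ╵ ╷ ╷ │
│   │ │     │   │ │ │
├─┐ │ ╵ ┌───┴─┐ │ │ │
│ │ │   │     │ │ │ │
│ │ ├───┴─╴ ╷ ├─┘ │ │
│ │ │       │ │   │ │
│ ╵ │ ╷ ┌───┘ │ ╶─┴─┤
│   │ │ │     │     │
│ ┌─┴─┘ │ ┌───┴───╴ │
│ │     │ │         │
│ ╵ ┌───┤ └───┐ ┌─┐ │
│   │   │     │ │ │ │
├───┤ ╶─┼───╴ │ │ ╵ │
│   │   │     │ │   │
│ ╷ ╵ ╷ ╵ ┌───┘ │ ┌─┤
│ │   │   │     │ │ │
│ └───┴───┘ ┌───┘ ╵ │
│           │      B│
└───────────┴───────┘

Finding the path and converting it to directions:
Path through cells: (0,0) → (1,0) → (1,1) → (2,1) → (3,1) → (4,1) → (4,0) → (5,0) → (6,0) → (6,1) → (5,1) → (5,2) → (5,3) → (4,3) → (3,3) → (3,4) → (3,5) → (2,5) → (2,6) → (3,6) → (4,6) → (4,5) → (4,4) → (5,4) → (6,4) → (6,5) → (6,6) → (7,6) → (7,5) → (7,4) → (8,4) → (8,3) → (7,3) → (7,2) → (8,2) → (8,1) → (7,1) → (7,0) → (8,0) → (9,0) → (9,1) → (9,2) → (9,3) → (9,4) → (9,5) → (8,5) → (8,6) → (8,7) → (7,7) → (6,7) → (5,7) → (5,8) → (5,9) → (6,9) → (7,9) → (7,8) → (8,8) → (9,8) → (9,9)
Directions: down, right, down, down, down, left, down, down, right, up, right, right, up, up, right, right, up, right, down, down, left, left, down, down, right, right, down, left, left, down, left, up, left, down, left, up, left, down, down, right, right, right, right, right, up, right, right, up, up, up, right, right, down, down, left, down, down, right

Solution:

┌───────────┬─┬─────┐
│A          │ │     │
│ ╶─┬─┬───╴ │ ╵ ╷ ╷ │
│↳ ↓│ │     │   │ │ │
├─┐ │ ╵ ┌───┴─┐ │ │ │
│ │↓│   │  ↱ ↓│ │ │ │
│ │ ├───┴─╴ ╷ ├─┘ │ │
│ │↓│  ↱ → ↑│↓│   │ │
│ ╵ │ ╷ ┌───┘ │ ╶─┴─┤
│↓ ↲│ │↑│↓ ← ↲│     │
│ ┌─┴─┘ │ ┌───┴───╴ │
│↓│↱ → ↑│↓│    ↱ → ↓│
│ ╵ ┌───┤ └───┐ ┌─┐ │
│↳ ↑│   │↳ → ↓│↑│ │↓│
├───┤ ╶─┼───╴ │ │ ╵ │
│↓ ↰│↓ ↰│↓ ← ↲│↑│↓ ↲│
│ ╷ ╵ ╷ ╵ ┌───┘ │ ┌─┤
│↓│↑ ↲│↑ ↲│↱ → ↑│↓│ │
│ └───┴───┘ ┌───┘ ╵ │
│↳ → → → → ↑│    ↳ B│
└───────────┴───────┘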